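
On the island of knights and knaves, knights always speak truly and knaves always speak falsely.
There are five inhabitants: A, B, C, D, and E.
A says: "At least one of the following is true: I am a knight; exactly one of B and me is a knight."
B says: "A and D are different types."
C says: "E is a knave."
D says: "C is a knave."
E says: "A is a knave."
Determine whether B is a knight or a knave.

Consistent assignments: {A=knight, B=knight, C=knight, D=knave, E=knave}
In every consistent assignment, B is a knight.

B is a knight.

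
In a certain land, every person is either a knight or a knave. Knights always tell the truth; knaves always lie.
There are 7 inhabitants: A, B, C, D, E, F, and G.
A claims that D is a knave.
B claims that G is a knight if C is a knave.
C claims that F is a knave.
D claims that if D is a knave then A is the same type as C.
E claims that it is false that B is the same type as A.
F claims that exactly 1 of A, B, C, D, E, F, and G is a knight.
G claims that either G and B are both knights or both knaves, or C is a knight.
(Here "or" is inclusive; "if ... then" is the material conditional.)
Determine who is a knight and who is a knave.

Knights: B, C, D, E, and G. Knaves: A and F.

A is a knave, so "D is a knave" must be false — and it is.
B is a knight; "G is a knight if C is a knave" is true, as required.
C (knight): "F is a knave" — true. ✓
D is a knight; "if D is a knave then A is the same type as C" is true, as required.
Since E is a knight, "it is false that B is the same type as A" needs to be true, which holds.
Since F is a knave, "exactly 1 of A, B, C, D, E, F, and G is a knight" needs to be false, which holds.
G is a knight; "either G and B are both knights or both knaves, or C is a knight" is true, as required.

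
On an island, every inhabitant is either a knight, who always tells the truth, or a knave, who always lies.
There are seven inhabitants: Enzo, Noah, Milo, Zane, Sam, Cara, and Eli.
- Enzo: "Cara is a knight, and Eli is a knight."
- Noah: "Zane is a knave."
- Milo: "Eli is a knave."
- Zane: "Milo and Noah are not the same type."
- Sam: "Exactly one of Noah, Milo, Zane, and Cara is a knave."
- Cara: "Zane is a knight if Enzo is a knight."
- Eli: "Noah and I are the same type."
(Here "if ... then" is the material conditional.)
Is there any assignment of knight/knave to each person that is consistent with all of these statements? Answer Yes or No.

Yes

One consistent assignment: Enzo=knave, Noah=knight, Milo=knight, Zane=knave, Sam=knight, Cara=knight, Eli=knave.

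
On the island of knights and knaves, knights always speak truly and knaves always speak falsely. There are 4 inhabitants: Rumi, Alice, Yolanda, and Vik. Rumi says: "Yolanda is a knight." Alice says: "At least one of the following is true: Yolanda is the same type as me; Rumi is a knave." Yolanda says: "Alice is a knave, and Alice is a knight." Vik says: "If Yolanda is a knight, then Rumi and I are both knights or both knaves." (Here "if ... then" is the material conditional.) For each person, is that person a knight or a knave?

Rumi is a knave, Alice is a knight, Yolanda is a knave, and Vik is a knight.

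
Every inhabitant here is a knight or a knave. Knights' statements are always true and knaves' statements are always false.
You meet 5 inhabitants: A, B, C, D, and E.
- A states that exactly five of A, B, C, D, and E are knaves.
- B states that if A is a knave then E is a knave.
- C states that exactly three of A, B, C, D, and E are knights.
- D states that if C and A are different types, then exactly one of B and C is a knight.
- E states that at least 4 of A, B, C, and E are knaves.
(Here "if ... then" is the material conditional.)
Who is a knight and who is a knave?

Suppose A is a knight. Then A's statement "exactly five of A, B, C, D, and E are knaves" would have to be true. Checking the 16 ways to assign the others, none is consistent with every speaker.
(For instance, with B=knight, C=knave, D=knight, E=knave, A's claim "exactly five of A, B, C, D, and E are knaves" comes out false where it would need to be true.)
So A must be a knave, making "exactly five of A, B, C, D, and E are knaves" false. Taking A=knave, B=knight, C=knave, D=knight, E=knave, each remaining statement checks out:
  B (knight): "if A is a knave then E is a knave" — true. ✓
  C (knave): "exactly three of A, B, C, D, and E are knights" — false. ✓
  D (knight): "if C and A are different types, then exactly one of B and C is a knight" — true. ✓
  E (knave): "at least 4 of A, B, C, and E are knaves" — false. ✓
This is the unique consistent assignment.

A is a knave, B is a knight, C is a knave, D is a knight, and E is a knave.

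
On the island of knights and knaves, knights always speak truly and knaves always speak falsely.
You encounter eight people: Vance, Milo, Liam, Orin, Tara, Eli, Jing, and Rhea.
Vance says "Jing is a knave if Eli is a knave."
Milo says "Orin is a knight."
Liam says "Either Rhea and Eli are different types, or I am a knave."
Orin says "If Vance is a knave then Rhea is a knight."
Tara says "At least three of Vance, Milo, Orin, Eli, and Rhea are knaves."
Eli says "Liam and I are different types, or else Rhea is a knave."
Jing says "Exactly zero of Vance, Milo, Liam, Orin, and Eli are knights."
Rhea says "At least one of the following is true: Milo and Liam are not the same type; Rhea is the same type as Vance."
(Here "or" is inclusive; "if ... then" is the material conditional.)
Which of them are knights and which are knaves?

Vance is a knight, Milo is a knight, Liam is a knight, Orin is a knight, Tara is a knave, Eli is a knight, Jing is a knave, and Rhea is a knave.

Since Vance is a knight, "Jing is a knave if Eli is a knave" needs to be true, which holds.
Milo is a knight, so "Orin is a knight" must be true — and it is.
Since Liam is a knight, "either Rhea and Eli are different types, or I am a knave" needs to be true, which holds.
Orin is a knight; "if Vance is a knave then Rhea is a knight" is true, as required.
Tara is a knave, and the claim "at least three of Vance, Milo, Orin, Eli, and Rhea are knaves" is indeed False.
Eli (knight): "Liam and I are different types, or else Rhea is a knave" — true. ✓
Since Jing is a knave, "exactly zero of Vance, Milo, Liam, Orin, and Eli are knights" needs to be False, which holds.
Rhea is a knave, and the claim "at least one of the following is true: Milo and Liam are not the same type; Rhea is the same type as Vance" is indeed False.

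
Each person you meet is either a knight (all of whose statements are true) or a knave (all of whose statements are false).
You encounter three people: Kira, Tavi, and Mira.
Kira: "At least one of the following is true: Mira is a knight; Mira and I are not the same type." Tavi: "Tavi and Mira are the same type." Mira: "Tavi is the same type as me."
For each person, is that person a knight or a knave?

Kira is a knight, Tavi is a knight, and Mira is a knight.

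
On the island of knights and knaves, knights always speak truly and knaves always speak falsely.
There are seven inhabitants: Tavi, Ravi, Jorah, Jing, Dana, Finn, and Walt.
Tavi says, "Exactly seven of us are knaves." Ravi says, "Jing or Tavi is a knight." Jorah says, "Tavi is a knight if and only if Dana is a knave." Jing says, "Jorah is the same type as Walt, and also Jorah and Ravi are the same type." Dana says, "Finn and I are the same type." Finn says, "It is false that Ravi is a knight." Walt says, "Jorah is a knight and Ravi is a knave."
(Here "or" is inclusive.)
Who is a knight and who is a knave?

Tavi (knave): "exactly seven of us are knaves" — False. ✓
Ravi is a knave, so "Jing or Tavi is a knight" must be False — and it is.
Since Jorah is a knight, "Tavi is a knight if and only if Dana is a knave" needs to be true, which holds.
Jing (knave): "Jorah is the same type as Walt, and also Jorah and Ravi are the same type" — False. ✓
Since Dana is a knight, "Finn and I are the same type" needs to be true, which holds.
Finn is a knight, so "it is false that Ravi is a knight" must be true — and it is.
Walt is a knight, and the claim "Jorah is a knight and Ravi is a knave" is indeed true.

Tavi is a knave, Ravi is a knave, Jorah is a knight, Jing is a knave, Dana is a knight, Finn is a knight, and Walt is a knight.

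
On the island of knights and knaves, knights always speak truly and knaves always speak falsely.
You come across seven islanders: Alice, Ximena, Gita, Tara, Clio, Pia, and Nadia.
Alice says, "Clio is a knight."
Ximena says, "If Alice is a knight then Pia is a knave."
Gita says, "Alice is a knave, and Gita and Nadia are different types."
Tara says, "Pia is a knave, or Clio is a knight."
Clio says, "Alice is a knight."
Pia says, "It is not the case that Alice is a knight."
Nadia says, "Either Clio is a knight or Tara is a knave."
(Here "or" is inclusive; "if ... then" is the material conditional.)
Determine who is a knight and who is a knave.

Knights: Alice, Ximena, Tara, Clio, and Nadia. Knaves: Gita and Pia.

Since Alice is a knight, "Clio is a knight" needs to be True, which holds.
Ximena is a knight; "if Alice is a knight then Pia is a knave" is True, as required.
Gita (knave): "Alice is a knave, and Gita and Nadia are different types" — false. ✓
Tara (knight): "Pia is a knave, or Clio is a knight" — True. ✓
Clio is a knight, so "Alice is a knight" must be True — and it is.
Since Pia is a knave, "it is not the case that Alice is a knight" needs to be false, which holds.
As a knight, Nadia's statement "either Clio is a knight or Tara is a knave" should be True; it is.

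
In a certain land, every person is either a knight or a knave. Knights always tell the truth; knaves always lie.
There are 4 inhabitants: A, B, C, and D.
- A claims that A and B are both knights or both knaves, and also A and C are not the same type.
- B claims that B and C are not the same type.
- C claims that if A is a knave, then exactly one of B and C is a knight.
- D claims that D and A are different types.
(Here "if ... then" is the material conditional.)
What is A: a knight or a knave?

A is a knave.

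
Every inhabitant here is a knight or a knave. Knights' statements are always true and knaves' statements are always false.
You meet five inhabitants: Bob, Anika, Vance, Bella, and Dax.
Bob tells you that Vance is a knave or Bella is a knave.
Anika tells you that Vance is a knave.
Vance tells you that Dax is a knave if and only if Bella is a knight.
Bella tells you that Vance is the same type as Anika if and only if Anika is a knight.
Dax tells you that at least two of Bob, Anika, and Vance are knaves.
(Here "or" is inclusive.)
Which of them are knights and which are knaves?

Knights: Bob and Anika. Knaves: Vance, Bella, and Dax.

Suppose Bob is a knave. Then Bob's statement "Vance is a knave or Bella is a knave" would have to be false. Checking the 16 ways to assign the others, none is consistent with every speaker.
(For instance, with Anika=knight, Vance=knave, Bella=knave, Dax=knave, Bob's claim "Vance is a knave or Bella is a knave" comes out true where it would need to be false.)
So Bob must be a knight, making "Vance is a knave or Bella is a knave" true. Taking Bob=knight, Anika=knight, Vance=knave, Bella=knave, Dax=knave, each remaining statement checks out:
  Anika (knight): "Vance is a knave" — true. ✓
  Vance (knave): "Dax is a knave if and only if Bella is a knight" — false. ✓
  Bella (knave): "Vance is the same type as Anika if and only if Anika is a knight" — false. ✓
  Dax (knave): "at least two of Bob, Anika, and Vance are knaves" — false. ✓
This is the unique consistent assignment.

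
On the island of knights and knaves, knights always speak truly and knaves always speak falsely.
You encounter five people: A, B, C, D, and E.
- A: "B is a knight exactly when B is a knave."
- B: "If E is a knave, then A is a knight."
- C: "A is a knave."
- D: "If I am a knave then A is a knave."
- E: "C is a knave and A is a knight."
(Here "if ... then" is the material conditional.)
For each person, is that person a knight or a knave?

Suppose A is a knight. Then A's statement "B is a knight exactly when B is a knave" would have to be true. Checking the 16 ways to assign the others, none is consistent with every speaker.
(For instance, with B=knave, C=knight, D=knight, E=knave, A's claim "B is a knight exactly when B is a knave" comes out false where it would need to be true.)
So A must be a knave, making "B is a knight exactly when B is a knave" false. Taking A=knave, B=knave, C=knight, D=knight, E=knave, each remaining statement checks out:
  B (knave): "if E is a knave, then A is a knight" — false. ✓
  C (knight): "A is a knave" — true. ✓
  D (knight): "if I am a knave then A is a knave" — true. ✓
  E (knave): "C is a knave and A is a knight" — false. ✓
This is the unique consistent assignment.

A is a knave, B is a knave, C is a knight, D is a knight, and E is a knave.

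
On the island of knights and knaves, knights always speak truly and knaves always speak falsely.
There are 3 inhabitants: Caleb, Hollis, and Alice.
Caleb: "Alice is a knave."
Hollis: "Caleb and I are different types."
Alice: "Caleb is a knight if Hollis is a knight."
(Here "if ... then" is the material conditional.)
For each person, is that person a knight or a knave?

Knights: Alice. Knaves: Caleb and Hollis.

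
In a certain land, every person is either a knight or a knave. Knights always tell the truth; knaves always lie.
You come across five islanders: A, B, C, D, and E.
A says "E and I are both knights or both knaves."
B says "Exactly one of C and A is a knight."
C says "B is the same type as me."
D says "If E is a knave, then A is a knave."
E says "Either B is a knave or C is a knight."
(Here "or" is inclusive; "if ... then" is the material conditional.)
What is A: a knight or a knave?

A is a knave.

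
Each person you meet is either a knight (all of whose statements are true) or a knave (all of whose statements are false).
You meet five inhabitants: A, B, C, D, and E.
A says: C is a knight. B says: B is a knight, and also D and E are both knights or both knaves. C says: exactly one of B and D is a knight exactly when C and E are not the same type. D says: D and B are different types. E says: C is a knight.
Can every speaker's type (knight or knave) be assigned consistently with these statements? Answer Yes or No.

One consistent assignment: A=knight, B=knave, C=knight, D=knave, E=knight.

Yes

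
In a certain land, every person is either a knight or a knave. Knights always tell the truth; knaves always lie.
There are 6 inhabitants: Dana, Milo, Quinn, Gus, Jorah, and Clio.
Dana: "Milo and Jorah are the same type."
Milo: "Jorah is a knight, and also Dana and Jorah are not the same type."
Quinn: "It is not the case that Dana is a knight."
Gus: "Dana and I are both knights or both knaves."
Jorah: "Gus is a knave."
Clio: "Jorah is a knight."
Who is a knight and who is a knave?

Dana is a knight, Milo is a knave, Quinn is a knave, Gus is a knight, Jorah is a knave, and Clio is a knave.

Dana is a knight, and the claim "Milo and Jorah are the same type" is indeed true.
As a knave, Milo's statement "Jorah is a knight, and also Dana and Jorah are not the same type" should be false; it is.
Quinn (knave): "it is not the case that Dana is a knight" — false. ✓
Since Gus is a knight, "Dana and I are both knights or both knaves" needs to be true, which holds.
Jorah (knave): "Gus is a knave" — false. ✓
Clio is a knave, so "Jorah is a knight" must be false — and it is.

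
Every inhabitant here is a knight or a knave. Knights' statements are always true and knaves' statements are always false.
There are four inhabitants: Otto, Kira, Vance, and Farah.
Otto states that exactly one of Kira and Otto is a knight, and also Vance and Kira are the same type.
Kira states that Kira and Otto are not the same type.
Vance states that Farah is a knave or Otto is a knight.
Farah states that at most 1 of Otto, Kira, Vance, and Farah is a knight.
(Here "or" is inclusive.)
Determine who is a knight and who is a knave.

Otto is a knave, Kira is a knave, Vance is a knave, and Farah is a knight.

Since Otto is a knave, "exactly one of Kira and Otto is a knight, and also Vance and Kira are the same type" needs to be False, which holds.
Kira (knave): "Kira and Otto are not the same type" — False. ✓
As a knave, Vance's statement "Farah is a knave or Otto is a knight" should be False; it is.
Farah is a knight; "at most 1 of Otto, Kira, Vance, and Farah is a knight" is true, as required.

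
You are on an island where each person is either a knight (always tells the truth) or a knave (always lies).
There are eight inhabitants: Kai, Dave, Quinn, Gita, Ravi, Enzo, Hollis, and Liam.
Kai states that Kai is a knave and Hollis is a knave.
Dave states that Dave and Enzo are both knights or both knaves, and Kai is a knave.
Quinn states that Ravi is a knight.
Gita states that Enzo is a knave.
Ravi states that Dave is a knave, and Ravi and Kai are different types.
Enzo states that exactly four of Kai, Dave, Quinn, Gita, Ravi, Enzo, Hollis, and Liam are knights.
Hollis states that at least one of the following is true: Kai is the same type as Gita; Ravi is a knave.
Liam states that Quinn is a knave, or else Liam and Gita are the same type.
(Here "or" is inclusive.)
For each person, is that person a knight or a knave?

Kai is a knave, and the claim "Kai is a knave and Hollis is a knave" is indeed false.
Dave is a knight, so "Dave and Enzo are both knights or both knaves, and Kai is a knave" must be True — and it is.
Quinn is a knave, so "Ravi is a knight" must be false — and it is.
Gita is a knave, so "Enzo is a knave" must be false — and it is.
Ravi is a knave, and the claim "Dave is a knave, and Ravi and Kai are different types" is indeed false.
Since Enzo is a knight, "exactly four of Kai, Dave, Quinn, Gita, Ravi, Enzo, Hollis, and Liam are knights" needs to be True, which holds.
Hollis (knight): "at least one of the following is true: Kai is the same type as Gita; Ravi is a knave" — True. ✓
Liam is a knight, and the claim "Quinn is a knave, or else Liam and Gita are the same type" is indeed True.

Kai is a knave, Dave is a knight, Quinn is a knave, Gita is a knave, Ravi is a knave, Enzo is a knight, Hollis is a knight, and Liam is a knight.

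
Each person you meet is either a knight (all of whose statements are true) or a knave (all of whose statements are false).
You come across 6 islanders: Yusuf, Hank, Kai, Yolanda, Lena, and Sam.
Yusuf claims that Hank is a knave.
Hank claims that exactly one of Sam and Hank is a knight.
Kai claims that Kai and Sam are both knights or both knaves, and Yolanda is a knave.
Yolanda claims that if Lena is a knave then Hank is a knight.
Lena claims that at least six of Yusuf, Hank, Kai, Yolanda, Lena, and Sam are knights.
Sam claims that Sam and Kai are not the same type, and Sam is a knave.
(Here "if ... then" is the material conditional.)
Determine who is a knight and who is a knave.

Yusuf is a knave, Hank is a knight, Kai is a knave, Yolanda is a knight, Lena is a knave, and Sam is a knave.

Yusuf (knave): "Hank is a knave" — False. ✓
Hank is a knight; "exactly one of Sam and Hank is a knight" is true, as required.
As a knave, Kai's statement "Kai and Sam are both knights or both knaves, and Yolanda is a knave" should be False; it is.
Yolanda is a knight, and the claim "if Lena is a knave then Hank is a knight" is indeed true.
Lena (knave): "at least six of Yusuf, Hank, Kai, Yolanda, Lena, and Sam are knights" — False. ✓
Sam is a knave; "Sam and Kai are not the same type, and Sam is a knave" is False, as required.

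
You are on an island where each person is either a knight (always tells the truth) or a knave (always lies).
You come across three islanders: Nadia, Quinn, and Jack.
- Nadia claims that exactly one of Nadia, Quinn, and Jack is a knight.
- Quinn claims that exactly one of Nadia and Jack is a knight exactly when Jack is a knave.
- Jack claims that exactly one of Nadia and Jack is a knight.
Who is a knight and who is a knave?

Nadia is a knave, Quinn is a knave, and Jack is a knave.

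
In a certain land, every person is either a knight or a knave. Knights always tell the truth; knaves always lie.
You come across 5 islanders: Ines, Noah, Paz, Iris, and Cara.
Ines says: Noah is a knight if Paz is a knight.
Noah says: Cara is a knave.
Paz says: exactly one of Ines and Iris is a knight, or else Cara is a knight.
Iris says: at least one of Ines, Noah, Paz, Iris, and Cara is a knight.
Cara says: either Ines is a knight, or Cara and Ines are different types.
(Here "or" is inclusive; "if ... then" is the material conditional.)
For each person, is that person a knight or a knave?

Knights: Paz, Iris, and Cara. Knaves: Ines and Noah.

Since Ines is a knave, "Noah is a knight if Paz is a knight" needs to be false, which holds.
Noah is a knave, so "Cara is a knave" must be false — and it is.
Paz is a knight, so "exactly one of Ines and Iris is a knight, or else Cara is a knight" must be True — and it is.
Iris (knight): "at least one of Ines, Noah, Paz, Iris, and Cara is a knight" — True. ✓
Cara is a knight, and the claim "either Ines is a knight, or Cara and Ines are different types" is indeed True.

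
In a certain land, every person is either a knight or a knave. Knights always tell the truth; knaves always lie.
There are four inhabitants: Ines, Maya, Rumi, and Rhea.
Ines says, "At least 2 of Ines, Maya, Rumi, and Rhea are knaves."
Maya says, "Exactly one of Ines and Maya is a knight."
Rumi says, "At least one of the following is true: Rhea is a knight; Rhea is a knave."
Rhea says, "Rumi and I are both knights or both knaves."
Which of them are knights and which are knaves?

Ines is a knave, and the claim "at least 2 of Ines, Maya, Rumi, and Rhea are knaves" is indeed false.
Since Maya is a knight, "exactly one of Ines and Maya is a knight" needs to be True, which holds.
As a knight, Rumi's statement "at least one of the following is true: Rhea is a knight; Rhea is a knave" should be True; it is.
As a knight, Rhea's statement "Rumi and I are both knights or both knaves" should be True; it is.

Knights: Maya, Rumi, and Rhea. Knaves: Ines.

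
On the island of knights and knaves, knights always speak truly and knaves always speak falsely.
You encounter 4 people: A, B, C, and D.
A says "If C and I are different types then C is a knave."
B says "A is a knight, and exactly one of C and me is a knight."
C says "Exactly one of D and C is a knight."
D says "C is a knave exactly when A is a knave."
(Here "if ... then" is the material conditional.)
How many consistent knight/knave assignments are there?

3

Consistent assignments:
  A=knight, B=knight, C=knave, D=knave
  A=knight, B=knave, C=knave, D=knave
  A=knave, B=knave, C=knight, D=knave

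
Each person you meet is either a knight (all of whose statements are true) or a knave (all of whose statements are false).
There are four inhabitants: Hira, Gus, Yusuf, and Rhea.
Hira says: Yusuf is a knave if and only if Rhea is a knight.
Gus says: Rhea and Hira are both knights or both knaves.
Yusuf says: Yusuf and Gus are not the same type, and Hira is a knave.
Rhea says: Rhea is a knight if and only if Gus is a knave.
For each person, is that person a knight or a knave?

Suppose Hira is a knight. Then Hira's statement "Yusuf is a knave if and only if Rhea is a knight" would have to be true. Checking the 8 ways to assign the others, none is consistent with every speaker.
(For instance, with Gus=knave, Yusuf=knight, Rhea=knight, Hira's claim "Yusuf is a knave if and only if Rhea is a knight" comes out false where it would need to be true.)
So Hira must be a knave, making "Yusuf is a knave if and only if Rhea is a knight" false. Taking Hira=knave, Gus=knave, Yusuf=knight, Rhea=knight, each remaining statement checks out:
  Gus (knave): "Rhea and Hira are both knights or both knaves" — false. ✓
  Yusuf (knight): "Yusuf and Gus are not the same type, and Hira is a knave" — true. ✓
  Rhea (knight): "Rhea is a knight if and only if Gus is a knave" — true. ✓
This is the unique consistent assignment.

Hira is a knave, Gus is a knave, Yusuf is a knight, and Rhea is a knight.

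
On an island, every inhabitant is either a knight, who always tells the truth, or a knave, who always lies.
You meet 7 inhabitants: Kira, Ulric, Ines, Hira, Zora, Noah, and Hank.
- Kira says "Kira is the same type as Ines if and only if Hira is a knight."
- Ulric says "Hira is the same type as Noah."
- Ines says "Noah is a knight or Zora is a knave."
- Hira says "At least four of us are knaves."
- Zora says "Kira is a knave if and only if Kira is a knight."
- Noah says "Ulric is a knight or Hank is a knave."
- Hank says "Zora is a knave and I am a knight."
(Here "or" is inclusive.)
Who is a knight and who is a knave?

Kira is a knave, Ulric is a knave, Ines is a knight, Hira is a knight, Zora is a knave, Noah is a knave, and Hank is a knight.

Kira is a knave; "Kira is the same type as Ines if and only if Hira is a knight" is False, as required.
As a knave, Ulric's statement "Hira is the same type as Noah" should be False; it is.
Ines is a knight, and the claim "Noah is a knight or Zora is a knave" is indeed true.
Hira (knight): "at least four of us are knaves" — true. ✓
Zora is a knave, so "Kira is a knave if and only if Kira is a knight" must be False — and it is.
As a knave, Noah's statement "Ulric is a knight or Hank is a knave" should be False; it is.
Hank is a knight, and the claim "Zora is a knave and I am a knight" is indeed true.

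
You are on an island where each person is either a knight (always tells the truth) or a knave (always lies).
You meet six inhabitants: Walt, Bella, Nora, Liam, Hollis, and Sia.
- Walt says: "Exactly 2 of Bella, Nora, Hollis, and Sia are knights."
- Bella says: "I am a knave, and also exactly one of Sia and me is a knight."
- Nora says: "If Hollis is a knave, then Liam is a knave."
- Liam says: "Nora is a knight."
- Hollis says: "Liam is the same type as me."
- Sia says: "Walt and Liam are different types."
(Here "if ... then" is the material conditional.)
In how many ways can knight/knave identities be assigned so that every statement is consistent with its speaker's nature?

1

Consistent assignments:
  Walt=knight, Bella=knave, Nora=knight, Liam=knight, Hollis=knight, Sia=knave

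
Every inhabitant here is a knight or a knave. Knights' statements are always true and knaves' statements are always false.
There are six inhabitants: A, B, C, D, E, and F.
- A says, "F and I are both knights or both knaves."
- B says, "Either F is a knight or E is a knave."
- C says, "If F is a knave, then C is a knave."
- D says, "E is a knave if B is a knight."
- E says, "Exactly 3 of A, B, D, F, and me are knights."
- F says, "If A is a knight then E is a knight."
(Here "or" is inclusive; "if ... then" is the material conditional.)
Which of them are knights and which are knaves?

A is a knave, and the claim "F and I are both knights or both knaves" is indeed false.
B is a knight, so "either F is a knight or E is a knave" must be True — and it is.
C (knight): "if F is a knave, then C is a knave" — True. ✓
As a knave, D's statement "E is a knave if B is a knight" should be false; it is.
E is a knight, so "exactly 3 of A, B, D, F, and me are knights" must be True — and it is.
F is a knight; "if A is a knight then E is a knight" is True, as required.

A is a knave, B is a knight, C is a knight, D is a knave, E is a knight, and F is a knight.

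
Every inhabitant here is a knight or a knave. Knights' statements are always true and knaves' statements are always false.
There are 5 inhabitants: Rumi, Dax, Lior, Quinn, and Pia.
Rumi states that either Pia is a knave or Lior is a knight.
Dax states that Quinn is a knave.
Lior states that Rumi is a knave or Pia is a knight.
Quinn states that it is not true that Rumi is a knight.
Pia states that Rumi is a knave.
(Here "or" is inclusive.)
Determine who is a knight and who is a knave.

Rumi is a knight, Dax is a knight, Lior is a knave, Quinn is a knave, and Pia is a knave.

Suppose Rumi is a knave. Then Rumi's statement "either Pia is a knave or Lior is a knight" would have to be false. Checking the 16 ways to assign the others, none is consistent with every speaker.
(For instance, with Dax=knight, Lior=knave, Quinn=knave, Pia=knave, Rumi's claim "either Pia is a knave or Lior is a knight" comes out true where it would need to be false.)
So Rumi must be a knight, making "either Pia is a knave or Lior is a knight" true. Taking Rumi=knight, Dax=knight, Lior=knave, Quinn=knave, Pia=knave, each remaining statement checks out:
  Dax (knight): "Quinn is a knave" — true. ✓
  Lior (knave): "Rumi is a knave or Pia is a knight" — false. ✓
  Quinn (knave): "it is not true that Rumi is a knight" — false. ✓
  Pia (knave): "Rumi is a knave" — false. ✓
This is the unique consistent assignment.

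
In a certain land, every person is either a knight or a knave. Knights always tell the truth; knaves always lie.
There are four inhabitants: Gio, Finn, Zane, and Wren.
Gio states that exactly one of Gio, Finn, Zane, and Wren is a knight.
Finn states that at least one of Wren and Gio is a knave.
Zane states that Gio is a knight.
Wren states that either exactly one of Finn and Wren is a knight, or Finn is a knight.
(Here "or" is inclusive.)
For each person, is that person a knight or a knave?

Suppose Gio is a knight. Then Gio's statement "exactly one of Gio, Finn, Zane, and Wren is a knight" would have to be true. Checking the 8 ways to assign the others, none is consistent with every speaker.
(For instance, with Finn=knight, Zane=knave, Wren=knight, Gio's claim "exactly one of Gio, Finn, Zane, and Wren is a knight" comes out false where it would need to be true.)
So Gio must be a knave, making "exactly one of Gio, Finn, Zane, and Wren is a knight" false. Taking Gio=knave, Finn=knight, Zane=knave, Wren=knight, each remaining statement checks out:
  Finn (knight): "at least one of Wren and Gio is a knave" — true. ✓
  Zane (knave): "Gio is a knight" — false. ✓
  Wren (knight): "either exactly one of Finn and Wren is a knight, or Finn is a knight" — true. ✓
This is the unique consistent assignment.

Knights: Finn and Wren. Knaves: Gio and Zane.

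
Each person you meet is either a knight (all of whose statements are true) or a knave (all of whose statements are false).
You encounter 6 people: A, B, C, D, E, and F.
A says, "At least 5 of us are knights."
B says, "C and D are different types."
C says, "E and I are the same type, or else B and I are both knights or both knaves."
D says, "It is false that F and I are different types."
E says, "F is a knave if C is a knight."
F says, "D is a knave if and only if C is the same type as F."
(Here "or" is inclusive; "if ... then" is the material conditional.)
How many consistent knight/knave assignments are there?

Consistent assignments:
  A=knight, B=knight, C=knave, D=knight, E=knight, F=knight
  A=knave, B=knight, C=knight, D=knave, E=knave, F=knight
  A=knave, B=knight, C=knave, D=knight, E=knight, F=knight

3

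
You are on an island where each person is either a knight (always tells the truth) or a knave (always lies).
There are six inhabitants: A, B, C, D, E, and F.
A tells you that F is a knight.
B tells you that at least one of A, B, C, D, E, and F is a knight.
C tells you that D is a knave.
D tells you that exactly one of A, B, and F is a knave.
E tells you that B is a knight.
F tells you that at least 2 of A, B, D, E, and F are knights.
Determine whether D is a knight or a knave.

D is a knave.

Consistent assignments: {A=knight, B=knight, C=knight, D=knave, E=knight, F=knight}
In every consistent assignment, D is a knave.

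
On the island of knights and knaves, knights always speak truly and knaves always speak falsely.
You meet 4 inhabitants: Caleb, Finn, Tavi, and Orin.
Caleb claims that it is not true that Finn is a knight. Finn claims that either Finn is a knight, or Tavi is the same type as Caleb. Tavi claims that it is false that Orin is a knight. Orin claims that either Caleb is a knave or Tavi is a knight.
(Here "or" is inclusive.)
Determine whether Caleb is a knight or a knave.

Caleb is a knave.

Consistent assignments: {Caleb=knave, Finn=knight, Tavi=knave, Orin=knight}
In every consistent assignment, Caleb is a knave.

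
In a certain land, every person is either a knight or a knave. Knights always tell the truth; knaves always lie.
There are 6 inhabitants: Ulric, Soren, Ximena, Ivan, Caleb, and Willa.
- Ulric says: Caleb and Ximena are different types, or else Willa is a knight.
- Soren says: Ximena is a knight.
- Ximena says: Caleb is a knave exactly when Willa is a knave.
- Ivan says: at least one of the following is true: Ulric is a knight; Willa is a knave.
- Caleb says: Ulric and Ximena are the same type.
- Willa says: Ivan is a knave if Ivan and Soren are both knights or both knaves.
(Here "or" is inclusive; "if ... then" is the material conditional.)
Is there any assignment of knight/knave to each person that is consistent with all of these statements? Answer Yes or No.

Yes

One consistent assignment: Ulric=knight, Soren=knave, Ximena=knave, Ivan=knight, Caleb=knave, Willa=knight.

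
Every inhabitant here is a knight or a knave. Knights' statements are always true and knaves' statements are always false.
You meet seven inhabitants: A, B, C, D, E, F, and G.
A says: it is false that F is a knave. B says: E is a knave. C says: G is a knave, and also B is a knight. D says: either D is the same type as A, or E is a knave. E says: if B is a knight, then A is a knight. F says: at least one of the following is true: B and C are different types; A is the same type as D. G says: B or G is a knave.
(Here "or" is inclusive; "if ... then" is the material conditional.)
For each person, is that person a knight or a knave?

Knights: A, D, E, F, and G. Knaves: B and C.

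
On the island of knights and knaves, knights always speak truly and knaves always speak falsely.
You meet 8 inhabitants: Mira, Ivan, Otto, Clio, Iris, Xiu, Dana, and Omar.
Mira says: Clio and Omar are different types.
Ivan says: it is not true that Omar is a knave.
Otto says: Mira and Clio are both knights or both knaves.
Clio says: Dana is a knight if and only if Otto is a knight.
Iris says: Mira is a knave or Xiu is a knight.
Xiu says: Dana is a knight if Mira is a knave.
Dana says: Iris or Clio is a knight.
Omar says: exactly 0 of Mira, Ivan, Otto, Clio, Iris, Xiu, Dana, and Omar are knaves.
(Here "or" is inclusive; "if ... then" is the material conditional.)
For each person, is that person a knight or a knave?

Mira (knight): "Clio and Omar are different types" — true. ✓
As a knave, Ivan's statement "it is not true that Omar is a knave" should be false; it is.
Otto is a knight; "Mira and Clio are both knights or both knaves" is true, as required.
Clio is a knight, so "Dana is a knight if and only if Otto is a knight" must be true — and it is.
Iris is a knight, and the claim "Mira is a knave or Xiu is a knight" is indeed true.
Since Xiu is a knight, "Dana is a knight if Mira is a knave" needs to be true, which holds.
Dana is a knight, so "Iris or Clio is a knight" must be true — and it is.
Omar is a knave, and the claim "exactly 0 of Mira, Ivan, Otto, Clio, Iris, Xiu, Dana, and Omar are knaves" is indeed false.

Knights: Mira, Otto, Clio, Iris, Xiu, and Dana. Knaves: Ivan and Omar.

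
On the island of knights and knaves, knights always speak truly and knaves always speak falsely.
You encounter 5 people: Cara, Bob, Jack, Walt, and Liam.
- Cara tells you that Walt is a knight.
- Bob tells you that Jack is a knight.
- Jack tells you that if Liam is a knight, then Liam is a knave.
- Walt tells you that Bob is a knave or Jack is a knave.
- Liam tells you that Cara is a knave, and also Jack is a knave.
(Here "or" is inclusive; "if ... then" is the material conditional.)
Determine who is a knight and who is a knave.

Knights: Bob and Jack. Knaves: Cara, Walt, and Liam.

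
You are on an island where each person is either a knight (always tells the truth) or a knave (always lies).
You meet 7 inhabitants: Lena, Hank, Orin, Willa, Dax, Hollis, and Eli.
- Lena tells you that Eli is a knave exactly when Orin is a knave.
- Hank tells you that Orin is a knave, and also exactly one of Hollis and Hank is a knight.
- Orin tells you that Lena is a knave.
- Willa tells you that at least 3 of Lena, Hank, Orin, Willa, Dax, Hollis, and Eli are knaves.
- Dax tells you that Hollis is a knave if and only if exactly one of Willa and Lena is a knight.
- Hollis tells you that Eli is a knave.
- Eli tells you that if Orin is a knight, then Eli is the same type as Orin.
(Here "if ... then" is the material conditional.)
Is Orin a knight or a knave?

Orin is a knight.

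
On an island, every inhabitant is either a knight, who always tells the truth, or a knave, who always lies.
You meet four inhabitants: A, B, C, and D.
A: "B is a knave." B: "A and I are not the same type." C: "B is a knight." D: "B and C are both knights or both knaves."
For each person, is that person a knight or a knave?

A is a knave, B is a knight, C is a knight, and D is a knight.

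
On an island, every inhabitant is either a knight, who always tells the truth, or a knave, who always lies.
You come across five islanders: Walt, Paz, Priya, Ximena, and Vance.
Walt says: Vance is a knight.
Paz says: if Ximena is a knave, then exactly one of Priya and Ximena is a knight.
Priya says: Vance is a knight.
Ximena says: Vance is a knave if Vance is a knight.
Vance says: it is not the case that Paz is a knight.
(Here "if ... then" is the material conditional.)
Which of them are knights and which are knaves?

Walt is a knave, Paz is a knight, Priya is a knave, Ximena is a knight, and Vance is a knave.

Suppose Walt is a knight. Then Walt's statement "Vance is a knight" would have to be true. Checking the 16 ways to assign the others, none is consistent with every speaker.
(For instance, with Paz=knight, Priya=knave, Ximena=knight, Vance=knave, Walt's claim "Vance is a knight" comes out false where it would need to be true.)
So Walt must be a knave, making "Vance is a knight" false. Taking Walt=knave, Paz=knight, Priya=knave, Ximena=knight, Vance=knave, each remaining statement checks out:
  Paz (knight): "if Ximena is a knave, then exactly one of Priya and Ximena is a knight" — true. ✓
  Priya (knave): "Vance is a knight" — false. ✓
  Ximena (knight): "Vance is a knave if Vance is a knight" — true. ✓
  Vance (knave): "it is not the case that Paz is a knight" — false. ✓
This is the unique consistent assignment.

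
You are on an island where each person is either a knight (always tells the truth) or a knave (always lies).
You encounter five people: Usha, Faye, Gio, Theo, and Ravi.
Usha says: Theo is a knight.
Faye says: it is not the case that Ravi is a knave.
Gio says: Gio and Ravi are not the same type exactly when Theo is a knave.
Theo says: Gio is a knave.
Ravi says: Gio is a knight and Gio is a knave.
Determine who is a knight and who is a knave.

Usha is a knave, Faye is a knave, Gio is a knight, Theo is a knave, and Ravi is a knave.

Suppose Usha is a knight. Then Usha's statement "Theo is a knight" would have to be true. Checking the 16 ways to assign the others, none is consistent with every speaker.
(For instance, with Faye=knave, Gio=knight, Theo=knave, Ravi=knave, Usha's claim "Theo is a knight" comes out false where it would need to be true.)
So Usha must be a knave, making "Theo is a knight" false. Taking Usha=knave, Faye=knave, Gio=knight, Theo=knave, Ravi=knave, each remaining statement checks out:
  Faye (knave): "it is not the case that Ravi is a knave" — false. ✓
  Gio (knight): "Gio and Ravi are not the same type exactly when Theo is a knave" — true. ✓
  Theo (knave): "Gio is a knave" — false. ✓
  Ravi (knave): "Gio is a knight and Gio is a knave" — false. ✓
This is the unique consistent assignment.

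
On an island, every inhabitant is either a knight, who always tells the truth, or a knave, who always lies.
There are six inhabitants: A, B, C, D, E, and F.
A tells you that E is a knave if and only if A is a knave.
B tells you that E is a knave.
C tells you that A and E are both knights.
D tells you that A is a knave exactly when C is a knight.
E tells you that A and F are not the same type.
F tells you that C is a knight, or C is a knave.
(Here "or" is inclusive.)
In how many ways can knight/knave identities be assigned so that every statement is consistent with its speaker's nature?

Consistent assignments:
  A=knave, B=knave, C=knave, D=knave, E=knight, F=knight

1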